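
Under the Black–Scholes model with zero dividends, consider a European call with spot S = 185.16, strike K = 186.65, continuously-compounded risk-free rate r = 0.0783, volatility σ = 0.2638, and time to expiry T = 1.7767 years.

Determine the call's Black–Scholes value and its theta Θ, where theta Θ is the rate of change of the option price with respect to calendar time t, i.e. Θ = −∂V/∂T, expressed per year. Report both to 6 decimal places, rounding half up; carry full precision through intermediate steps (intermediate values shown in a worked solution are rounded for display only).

price = 37.275064
Θ = -13.639694

σ√T = 0.2638·√1.7767 = 0.351627
d₁ = (ln(S/K) + (r+σ²/2)T) / (σ√T) = (ln(185.16/186.65) + (0.0783+0.2638²/2)·1.7767) / 0.351627 = (-0.008015 + 0.200936) / 0.351627 = 0.548654
d₂ = d₁ − σ√T = 0.548654 − 0.351627 = 0.197027
e^{−rT} = e^{−0.0783·1.7767} = 0.870127
N(d₁) = 0.708379,  N(d₂) = 0.578097
Call price V = S·N(d₁) − K·e^{−rT}·N(d₂) = 131.163369 − 93.888305 = 37.275064
φ(d₁) = (1/√(2π))·e^{−d₁²/2} = 0.343198
Θ = −S·φ(d₁)·σ/(2√T) − r·K·e^{−rT}·N(d₂) = −6.288239 − 7.351454 = -13.639694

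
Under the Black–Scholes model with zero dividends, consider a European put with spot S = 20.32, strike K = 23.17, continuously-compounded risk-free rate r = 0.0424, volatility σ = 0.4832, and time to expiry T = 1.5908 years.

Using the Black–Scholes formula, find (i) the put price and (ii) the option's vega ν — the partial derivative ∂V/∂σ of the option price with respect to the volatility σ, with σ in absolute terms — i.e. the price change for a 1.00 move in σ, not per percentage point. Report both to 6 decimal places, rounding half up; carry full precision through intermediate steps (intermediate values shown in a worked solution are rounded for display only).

σ√T = 0.4832·√1.5908 = 0.609445
d₁ = (ln(S/K) + (r+σ²/2)T) / (σ√T) = (ln(20.32/23.17) + (0.0424+0.4832²/2)·1.5908) / 0.609445 = (-0.131253 + 0.253162) / 0.609445 = 0.200033
d₂ = d₁ − σ√T = 0.200033 − 0.609445 = -0.409413
e^{−rT} = e^{−0.0424·1.5908} = 0.934775
N(−d₁) = 0.420728,  N(−d₂) = 0.658882
Put price V = K·e^{−rT}·N(−d₂) − S·N(−d₁) = 14.270535 − 8.549183 = 5.721352
φ(d₁) = (1/√(2π))·e^{−d₁²/2} = 0.391040
ν = S·φ(d₁)·√T = 10.021964

price = 5.721352
ν = 10.021964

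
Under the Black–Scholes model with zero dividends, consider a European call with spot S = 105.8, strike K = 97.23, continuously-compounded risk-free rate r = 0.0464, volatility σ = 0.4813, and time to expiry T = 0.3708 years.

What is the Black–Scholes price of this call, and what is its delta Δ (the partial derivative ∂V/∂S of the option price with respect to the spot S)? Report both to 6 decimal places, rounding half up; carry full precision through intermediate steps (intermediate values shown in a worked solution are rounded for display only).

price = 17.537820
Δ = 0.689158

σ√T = 0.4813·√0.3708 = 0.293080
d₁ = (ln(S/K) + (r+σ²/2)T) / (σ√T) = (ln(105.8/97.23) + (0.0464+0.4813²/2)·0.3708) / 0.293080 = (0.084471 + 0.060153) / 0.293080 = 0.493464
d₂ = d₁ − σ√T = 0.493464 − 0.293080 = 0.200384
e^{−rT} = e^{−0.0464·0.3708} = 0.982942
N(d₁) = 0.689158,  N(d₂) = 0.579410
Call price V = S·N(d₁) − K·e^{−rT}·N(d₂) = 72.912864 − 55.375044 = 17.537820
Δ = N(d₁) = 0.689158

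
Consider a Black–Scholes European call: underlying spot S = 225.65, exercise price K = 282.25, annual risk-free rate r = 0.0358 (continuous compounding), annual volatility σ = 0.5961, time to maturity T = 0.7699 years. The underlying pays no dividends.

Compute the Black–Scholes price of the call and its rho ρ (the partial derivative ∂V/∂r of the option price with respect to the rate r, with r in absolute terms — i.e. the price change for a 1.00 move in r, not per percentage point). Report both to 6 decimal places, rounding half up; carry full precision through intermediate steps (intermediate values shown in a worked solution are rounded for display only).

σ√T = 0.5961·√0.7699 = 0.523042
d₁ = (ln(S/K) + (r+σ²/2)T) / (σ√T) = (ln(225.65/282.25) + (0.0358+0.5961²/2)·0.7699) / 0.523042 = (-0.223808 + 0.164349) / 0.523042 = -0.113680
d₂ = d₁ − σ√T = -0.113680 − 0.523042 = -0.636722
e^{−rT} = e^{−0.0358·0.7699} = 0.972814
N(d₁) = 0.454746,  N(d₂) = 0.262153
Call price V = S·N(d₁) − K·e^{−rT}·N(d₂) = 102.613376 − 71.981140 = 30.632237
ρ = K·T·e^{−rT}·N(d₂) = 55.418279

price = 30.632237
ρ = 55.418279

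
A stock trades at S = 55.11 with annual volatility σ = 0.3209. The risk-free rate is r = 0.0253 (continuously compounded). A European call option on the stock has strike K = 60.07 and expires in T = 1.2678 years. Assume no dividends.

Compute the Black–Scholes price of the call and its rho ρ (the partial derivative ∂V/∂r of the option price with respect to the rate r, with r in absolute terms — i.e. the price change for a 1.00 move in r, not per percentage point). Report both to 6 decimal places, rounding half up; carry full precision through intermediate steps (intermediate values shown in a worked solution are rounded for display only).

σ√T = 0.3209·√1.2678 = 0.361323
d₁ = (ln(S/K) + (r+σ²/2)T) / (σ√T) = (ln(55.11/60.07) + (0.0253+0.3209²/2)·1.2678) / 0.361323 = (-0.086179 + 0.097352) / 0.361323 = 0.030922
d₂ = d₁ − σ√T = 0.030922 − 0.361323 = -0.330400
e^{−rT} = e^{−0.0253·1.2678} = 0.968434
N(d₁) = 0.512334,  N(d₂) = 0.370549
Call price V = S·N(d₁) − K·e^{−rT}·N(d₂) = 28.234744 − 21.556236 = 6.678508
ρ = K·T·e^{−rT}·N(d₂) = 27.328996

price = 6.678508
ρ = 27.328996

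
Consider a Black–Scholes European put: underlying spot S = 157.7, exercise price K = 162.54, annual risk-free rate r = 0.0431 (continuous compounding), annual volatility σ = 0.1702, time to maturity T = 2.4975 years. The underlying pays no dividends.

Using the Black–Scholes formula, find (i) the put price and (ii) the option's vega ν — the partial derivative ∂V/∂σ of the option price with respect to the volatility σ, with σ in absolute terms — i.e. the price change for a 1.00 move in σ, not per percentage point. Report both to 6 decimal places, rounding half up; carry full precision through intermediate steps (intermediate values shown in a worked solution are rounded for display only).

price = 11.032807
ν = 90.943209

σ√T = 0.1702·√2.4975 = 0.268975
d₁ = (ln(S/K) + (r+σ²/2)T) / (σ√T) = (ln(157.7/162.54) + (0.0431+0.1702²/2)·2.4975) / 0.268975 = (-0.030230 + 0.143816) / 0.268975 = 0.422293
d₂ = d₁ − σ√T = 0.422293 − 0.268975 = 0.153318
e^{−rT} = e^{−0.0431·2.4975} = 0.897949
N(−d₁) = 0.336405,  N(−d₂) = 0.439074
Put price V = K·e^{−rT}·N(−d₂) − S·N(−d₁) = 64.083947 − 53.051140 = 11.032807
φ(d₁) = (1/√(2π))·e^{−d₁²/2} = 0.364910
ν = S·φ(d₁)·√T = 90.943209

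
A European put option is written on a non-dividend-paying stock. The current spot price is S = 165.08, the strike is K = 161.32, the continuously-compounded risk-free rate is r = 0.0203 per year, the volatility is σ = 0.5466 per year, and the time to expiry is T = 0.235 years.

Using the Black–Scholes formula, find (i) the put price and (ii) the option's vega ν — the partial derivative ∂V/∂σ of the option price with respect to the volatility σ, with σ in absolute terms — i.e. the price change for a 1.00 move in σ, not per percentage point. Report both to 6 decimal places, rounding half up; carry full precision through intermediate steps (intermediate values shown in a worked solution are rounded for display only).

price = 14.990981
ν = 31.038150

σ√T = 0.5466·√0.235 = 0.264974
d₁ = (ln(S/K) + (r+σ²/2)T) / (σ√T) = (ln(165.08/161.32) + (0.0203+0.5466²/2)·0.235) / 0.264974 = (0.023040 + 0.039876) / 0.264974 = 0.237443
d₂ = d₁ − σ√T = 0.237443 − 0.264974 = -0.027531
e^{−rT} = e^{−0.0203·0.235} = 0.995241
N(−d₁) = 0.406156,  N(−d₂) = 0.510982
Put price V = K·e^{−rT}·N(−d₂) − S·N(−d₁) = 82.039276 − 67.048295 = 14.990981
φ(d₁) = (1/√(2π))·e^{−d₁²/2} = 0.387853
ν = S·φ(d₁)·√T = 31.038150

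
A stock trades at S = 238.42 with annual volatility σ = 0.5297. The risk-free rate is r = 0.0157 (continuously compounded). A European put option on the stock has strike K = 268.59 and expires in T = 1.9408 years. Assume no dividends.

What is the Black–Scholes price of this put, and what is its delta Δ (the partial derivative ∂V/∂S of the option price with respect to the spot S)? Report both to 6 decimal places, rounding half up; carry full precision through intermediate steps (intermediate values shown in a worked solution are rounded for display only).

price = 83.360266
Δ = -0.401760

σ√T = 0.5297·√1.9408 = 0.737939
d₁ = (ln(S/K) + (r+σ²/2)T) / (σ√T) = (ln(238.42/268.59) + (0.0157+0.5297²/2)·1.9408) / 0.737939 = (-0.119152 + 0.302747) / 0.737939 = 0.248795
d₂ = d₁ − σ√T = 0.248795 − 0.737939 = -0.489144
e^{−rT} = e^{−0.0157·1.9408} = 0.969989
N(−d₁) = 0.401760,  N(−d₂) = 0.687630
Put price V = K·e^{−rT}·N(−d₂) − S·N(−d₁) = 179.147846 − 95.787580 = 83.360266
Δ = −N(−d₁) = -0.401760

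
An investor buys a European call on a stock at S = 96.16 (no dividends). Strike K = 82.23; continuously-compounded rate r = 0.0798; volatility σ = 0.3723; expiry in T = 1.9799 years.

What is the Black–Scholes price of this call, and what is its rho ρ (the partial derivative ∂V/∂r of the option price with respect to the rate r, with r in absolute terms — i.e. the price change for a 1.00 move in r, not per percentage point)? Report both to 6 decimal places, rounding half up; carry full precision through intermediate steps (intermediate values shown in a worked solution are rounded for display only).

σ√T = 0.3723·√1.9799 = 0.523859
d₁ = (ln(S/K) + (r+σ²/2)T) / (σ√T) = (ln(96.16/82.23) + (0.0798+0.3723²/2)·1.9799) / 0.523859 = (0.156493 + 0.295210) / 0.523859 = 0.862261
d₂ = d₁ − σ√T = 0.862261 − 0.523859 = 0.338402
e^{−rT} = e^{−0.0798·1.9799} = 0.853853
N(d₁) = 0.805728,  N(d₂) = 0.632470
Call price V = S·N(d₁) − K·e^{−rT}·N(d₂) = 77.478815 − 44.407192 = 33.071623
ρ = K·T·e^{−rT}·N(d₂) = 87.921800

price = 33.071623
ρ = 87.921800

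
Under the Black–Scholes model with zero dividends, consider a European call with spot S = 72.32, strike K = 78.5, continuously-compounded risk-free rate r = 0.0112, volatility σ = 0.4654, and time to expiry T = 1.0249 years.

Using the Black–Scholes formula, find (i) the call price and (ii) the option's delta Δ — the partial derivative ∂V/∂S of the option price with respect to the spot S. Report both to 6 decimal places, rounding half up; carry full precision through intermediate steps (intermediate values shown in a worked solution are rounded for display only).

price = 11.472101
Δ = 0.534230

σ√T = 0.4654·√1.0249 = 0.471159
d₁ = (ln(S/K) + (r+σ²/2)T) / (σ√T) = (ln(72.32/78.5) + (0.0112+0.4654²/2)·1.0249) / 0.471159 = (-0.081998 + 0.122474) / 0.471159 = 0.085908
d₂ = d₁ − σ√T = 0.085908 − 0.471159 = -0.385251
e^{−rT} = e^{−0.0112·1.0249} = 0.988587
N(d₁) = 0.534230,  N(d₂) = 0.350026
Call price V = S·N(d₁) − K·e^{−rT}·N(d₂) = 38.635523 − 27.163423 = 11.472101
Δ = N(d₁) = 0.534230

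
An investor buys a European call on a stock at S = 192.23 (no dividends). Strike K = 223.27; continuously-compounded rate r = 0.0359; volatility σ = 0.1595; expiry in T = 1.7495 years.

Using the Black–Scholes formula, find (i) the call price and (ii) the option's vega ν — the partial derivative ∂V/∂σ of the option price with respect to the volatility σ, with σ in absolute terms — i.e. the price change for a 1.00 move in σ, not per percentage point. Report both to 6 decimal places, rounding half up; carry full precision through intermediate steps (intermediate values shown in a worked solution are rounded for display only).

σ√T = 0.1595·√1.7495 = 0.210969
d₁ = (ln(S/K) + (r+σ²/2)T) / (σ√T) = (ln(192.23/223.27) + (0.0359+0.1595²/2)·1.7495) / 0.210969 = (-0.149689 + 0.085061) / 0.210969 = -0.306341
d₂ = d₁ − σ√T = -0.306341 − 0.210969 = -0.517310
e^{−rT} = e^{−0.0359·1.7495} = 0.939125
N(d₁) = 0.379672,  N(d₂) = 0.302470
Call price V = S·N(d₁) − K·e^{−rT}·N(d₂) = 72.984443 − 63.421421 = 9.563021
φ(d₁) = (1/√(2π))·e^{−d₁²/2} = 0.380655
ν = S·φ(d₁)·√T = 96.785446

price = 9.563021
ν = 96.785446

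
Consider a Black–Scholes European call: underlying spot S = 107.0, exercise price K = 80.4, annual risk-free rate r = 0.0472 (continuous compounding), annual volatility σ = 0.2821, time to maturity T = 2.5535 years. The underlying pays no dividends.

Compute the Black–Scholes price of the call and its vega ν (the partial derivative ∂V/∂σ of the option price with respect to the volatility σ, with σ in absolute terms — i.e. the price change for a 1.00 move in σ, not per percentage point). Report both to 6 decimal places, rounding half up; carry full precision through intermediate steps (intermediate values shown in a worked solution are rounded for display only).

σ√T = 0.2821·√2.5535 = 0.450787
d₁ = (ln(S/K) + (r+σ²/2)T) / (σ√T) = (ln(107.0/80.4) + (0.0472+0.2821²/2)·2.5535) / 0.450787 = (0.285815 + 0.222129) / 0.450787 = 1.126795
d₂ = d₁ − σ√T = 1.126795 − 0.450787 = 0.676008
e^{−rT} = e^{−0.0472·2.5535} = 0.886455
N(d₁) = 0.870085,  N(d₂) = 0.750482
Call price V = S·N(d₁) − K·e^{−rT}·N(d₂) = 93.099142 − 53.487600 = 39.611542
φ(d₁) = (1/√(2π))·e^{−d₁²/2} = 0.211449
ν = S·φ(d₁)·√T = 36.154058

price = 39.611542
ν = 36.154058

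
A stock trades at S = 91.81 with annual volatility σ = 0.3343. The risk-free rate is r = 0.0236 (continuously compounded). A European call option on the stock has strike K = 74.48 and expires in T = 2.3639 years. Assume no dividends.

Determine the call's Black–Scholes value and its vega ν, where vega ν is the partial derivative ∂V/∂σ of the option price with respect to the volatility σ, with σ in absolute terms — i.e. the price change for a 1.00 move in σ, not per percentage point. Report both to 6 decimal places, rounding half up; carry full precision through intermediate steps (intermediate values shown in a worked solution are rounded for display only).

price = 29.216401
ν = 41.785019

σ√T = 0.3343·√2.3639 = 0.513986
d₁ = (ln(S/K) + (r+σ²/2)T) / (σ√T) = (ln(91.81/74.48) + (0.0236+0.3343²/2)·2.3639) / 0.513986 = (0.209191 + 0.187879) / 0.513986 = 0.772530
d₂ = d₁ − σ√T = 0.772530 − 0.513986 = 0.258544
e^{−rT} = e^{−0.0236·2.3639} = 0.945740
N(d₁) = 0.780100,  N(d₂) = 0.602007
Call price V = S·N(d₁) − K·e^{−rT}·N(d₂) = 71.620951 − 42.404551 = 29.216401
φ(d₁) = (1/√(2π))·e^{−d₁²/2} = 0.296017
ν = S·φ(d₁)·√T = 41.785019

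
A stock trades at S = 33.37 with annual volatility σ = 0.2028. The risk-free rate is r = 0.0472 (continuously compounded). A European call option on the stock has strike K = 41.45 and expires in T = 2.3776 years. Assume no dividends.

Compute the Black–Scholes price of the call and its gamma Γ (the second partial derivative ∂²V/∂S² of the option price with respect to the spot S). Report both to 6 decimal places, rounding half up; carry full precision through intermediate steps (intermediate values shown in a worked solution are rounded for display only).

σ√T = 0.2028·√2.3776 = 0.312707
d₁ = (ln(S/K) + (r+σ²/2)T) / (σ√T) = (ln(33.37/41.45) + (0.0472+0.2028²/2)·2.3776) / 0.312707 = (-0.216831 + 0.161115) / 0.312707 = -0.178170
d₂ = d₁ − σ√T = -0.178170 − 0.312707 = -0.490877
e^{−rT} = e^{−0.0472·2.3776} = 0.893845
N(d₁) = 0.429295,  N(d₂) = 0.311757
Call price V = S·N(d₁) − K·e^{−rT}·N(d₂) = 14.325560 − 11.550547 = 2.775013
φ(d₁) = (1/√(2π))·e^{−d₁²/2} = 0.392660
Γ = φ(d₁) / (S·σ·√T) = 0.037629

price = 2.775013
Γ = 0.037629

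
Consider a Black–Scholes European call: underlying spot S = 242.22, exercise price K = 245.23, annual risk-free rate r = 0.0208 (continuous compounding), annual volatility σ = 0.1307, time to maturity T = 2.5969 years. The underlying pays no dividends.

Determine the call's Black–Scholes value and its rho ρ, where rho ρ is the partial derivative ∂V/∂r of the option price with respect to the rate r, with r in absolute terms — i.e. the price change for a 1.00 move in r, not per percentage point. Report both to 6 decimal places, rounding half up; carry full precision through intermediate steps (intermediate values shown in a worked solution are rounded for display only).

price = 25.229711
ρ = 323.911253

σ√T = 0.1307·√2.5969 = 0.210622
d₁ = (ln(S/K) + (r+σ²/2)T) / (σ√T) = (ln(242.22/245.23) + (0.0208+0.1307²/2)·2.5969) / 0.210622 = (-0.012350 + 0.076196) / 0.210622 = 0.303132
d₂ = d₁ − σ√T = 0.303132 − 0.210622 = 0.092510
e^{−rT} = e^{−0.0208·2.5969} = 0.947417
N(d₁) = 0.619105,  N(d₂) = 0.536854
Call price V = S·N(d₁) − K·e^{−rT}·N(d₂) = 149.959679 − 124.729968 = 25.229711
ρ = K·T·e^{−rT}·N(d₂) = 323.911253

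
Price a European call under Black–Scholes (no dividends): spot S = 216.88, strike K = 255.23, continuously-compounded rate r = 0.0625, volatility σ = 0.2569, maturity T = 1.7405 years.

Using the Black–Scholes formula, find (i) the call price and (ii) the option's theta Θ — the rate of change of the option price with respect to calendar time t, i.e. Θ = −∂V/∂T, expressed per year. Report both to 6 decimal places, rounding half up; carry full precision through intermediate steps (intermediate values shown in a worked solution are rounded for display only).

σ√T = 0.2569·√1.7405 = 0.338923
d₁ = (ln(S/K) + (r+σ²/2)T) / (σ√T) = (ln(216.88/255.23) + (0.0625+0.2569²/2)·1.7405) / 0.338923 = (-0.162821 + 0.166216) / 0.338923 = 0.010016
d₂ = d₁ − σ√T = 0.010016 − 0.338923 = -0.328907
e^{−rT} = e^{−0.0625·1.7405} = 0.896927
N(d₁) = 0.503996,  N(d₂) = 0.371113
Call price V = S·N(d₁) − K·e^{−rT}·N(d₂) = 109.306627 − 84.956168 = 24.350459
φ(d₁) = (1/√(2π))·e^{−d₁²/2} = 0.398922
Θ = −S·φ(d₁)·σ/(2√T) − r·K·e^{−rT}·N(d₂) = −8.423739 − 5.309761 = -13.733499

price = 24.350459
Θ = -13.733499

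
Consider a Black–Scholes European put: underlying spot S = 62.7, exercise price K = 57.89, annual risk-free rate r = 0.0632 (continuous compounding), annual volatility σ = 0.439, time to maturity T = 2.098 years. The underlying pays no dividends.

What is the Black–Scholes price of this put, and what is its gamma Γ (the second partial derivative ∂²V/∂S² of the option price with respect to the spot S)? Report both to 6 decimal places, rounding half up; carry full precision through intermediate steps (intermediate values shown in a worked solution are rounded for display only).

price = 8.897883
Γ = 0.008090

σ√T = 0.439·√2.098 = 0.635868
d₁ = (ln(S/K) + (r+σ²/2)T) / (σ√T) = (ln(62.7/57.89) + (0.0632+0.439²/2)·2.098) / 0.635868 = (0.079817 + 0.334758) / 0.635868 = 0.651982
d₂ = d₁ − σ√T = 0.651982 − 0.635868 = 0.016113
e^{−rT} = e^{−0.0632·2.098} = 0.875821
N(−d₁) = 0.257206,  N(−d₂) = 0.493572
Put price V = K·e^{−rT}·N(−d₂) − S·N(−d₁) = 25.024726 − 16.126842 = 8.897883
φ(d₁) = (1/√(2π))·e^{−d₁²/2} = 0.322556
Γ = φ(d₁) / (S·σ·√T) = 0.008090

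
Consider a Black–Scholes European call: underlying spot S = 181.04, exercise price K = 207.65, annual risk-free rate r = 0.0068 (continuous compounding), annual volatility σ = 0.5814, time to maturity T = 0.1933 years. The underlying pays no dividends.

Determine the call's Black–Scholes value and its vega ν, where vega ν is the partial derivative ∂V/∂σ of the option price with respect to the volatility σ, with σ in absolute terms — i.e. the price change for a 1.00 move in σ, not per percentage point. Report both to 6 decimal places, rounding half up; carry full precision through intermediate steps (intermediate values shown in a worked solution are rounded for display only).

price = 9.286711
ν = 29.271147

σ√T = 0.5814·√0.1933 = 0.255618
d₁ = (ln(S/K) + (r+σ²/2)T) / (σ√T) = (ln(181.04/207.65) + (0.0068+0.5814²/2)·0.1933) / 0.255618 = (-0.137136 + 0.033985) / 0.255618 = -0.403537
d₂ = d₁ − σ√T = -0.403537 − 0.255618 = -0.659155
e^{−rT} = e^{−0.0068·0.1933} = 0.998686
N(d₁) = 0.343276,  N(d₂) = 0.254898
Call price V = S·N(d₁) − K·e^{−rT}·N(d₂) = 62.146768 − 52.860057 = 9.286711
φ(d₁) = (1/√(2π))·e^{−d₁²/2} = 0.367747
ν = S·φ(d₁)·√T = 29.271147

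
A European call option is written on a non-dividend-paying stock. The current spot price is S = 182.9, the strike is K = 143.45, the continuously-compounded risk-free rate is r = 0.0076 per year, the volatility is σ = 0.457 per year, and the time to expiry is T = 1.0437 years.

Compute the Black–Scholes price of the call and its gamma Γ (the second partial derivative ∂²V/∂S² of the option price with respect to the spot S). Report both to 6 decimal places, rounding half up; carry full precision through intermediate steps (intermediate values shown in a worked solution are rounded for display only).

σ√T = 0.457·√1.0437 = 0.466879
d₁ = (ln(S/K) + (r+σ²/2)T) / (σ√T) = (ln(182.9/143.45) + (0.0076+0.457²/2)·1.0437) / 0.466879 = (0.242953 + 0.116920) / 0.466879 = 0.770806
d₂ = d₁ − σ√T = 0.770806 − 0.466879 = 0.303928
e^{−rT} = e^{−0.0076·1.0437} = 0.992099
N(d₁) = 0.779589,  N(d₂) = 0.619408
Call price V = S·N(d₁) − K·e^{−rT}·N(d₂) = 142.586846 − 88.152128 = 54.434718
φ(d₁) = (1/√(2π))·e^{−d₁²/2} = 0.296411
Γ = φ(d₁) / (S·σ·√T) = 0.003471

price = 54.434718
Γ = 0.003471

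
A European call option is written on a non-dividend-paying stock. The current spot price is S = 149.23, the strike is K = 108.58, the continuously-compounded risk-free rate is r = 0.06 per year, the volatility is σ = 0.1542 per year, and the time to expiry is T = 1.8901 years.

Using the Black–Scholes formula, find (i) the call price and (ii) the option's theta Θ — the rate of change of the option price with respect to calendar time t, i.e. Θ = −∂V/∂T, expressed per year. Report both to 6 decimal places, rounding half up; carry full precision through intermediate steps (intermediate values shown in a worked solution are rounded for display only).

price = 52.487219
Θ = -5.997529

σ√T = 0.1542·√1.8901 = 0.211996
d₁ = (ln(S/K) + (r+σ²/2)T) / (σ√T) = (ln(149.23/108.58) + (0.06+0.1542²/2)·1.8901) / 0.211996 = (0.318002 + 0.135877) / 0.211996 = 2.140981
d₂ = d₁ − σ√T = 2.140981 − 0.211996 = 1.928986
e^{−rT} = e^{−0.06·1.8901} = 0.892788
N(d₁) = 0.983862,  N(d₂) = 0.973134
Call price V = S·N(d₁) − K·e^{−rT}·N(d₂) = 146.821761 − 94.334543 = 52.487219
φ(d₁) = (1/√(2π))·e^{−d₁²/2} = 0.040323
Θ = −S·φ(d₁)·σ/(2√T) − r·K·e^{−rT}·N(d₂) = −0.337457 − 5.660073 = -5.997529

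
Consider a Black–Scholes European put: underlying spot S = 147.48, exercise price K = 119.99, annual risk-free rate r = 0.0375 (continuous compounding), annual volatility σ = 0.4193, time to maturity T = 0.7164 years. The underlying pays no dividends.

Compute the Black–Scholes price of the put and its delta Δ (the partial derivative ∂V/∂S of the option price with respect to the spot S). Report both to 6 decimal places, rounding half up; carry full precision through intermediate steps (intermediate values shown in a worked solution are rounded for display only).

σ√T = 0.4193·√0.7164 = 0.354897
d₁ = (ln(S/K) + (r+σ²/2)T) / (σ√T) = (ln(147.48/119.99) + (0.0375+0.4193²/2)·0.7164) / 0.354897 = (0.206284 + 0.089841) / 0.354897 = 0.834397
d₂ = d₁ − σ√T = 0.834397 − 0.354897 = 0.479500
e^{−rT} = e^{−0.0375·0.7164} = 0.973493
N(−d₁) = 0.202029,  N(−d₂) = 0.315792
Put price V = K·e^{−rT}·N(−d₂) − S·N(−d₁) = 36.887421 − 29.795187 = 7.092234
Δ = −N(−d₁) = -0.202029

price = 7.092234
Δ = -0.202029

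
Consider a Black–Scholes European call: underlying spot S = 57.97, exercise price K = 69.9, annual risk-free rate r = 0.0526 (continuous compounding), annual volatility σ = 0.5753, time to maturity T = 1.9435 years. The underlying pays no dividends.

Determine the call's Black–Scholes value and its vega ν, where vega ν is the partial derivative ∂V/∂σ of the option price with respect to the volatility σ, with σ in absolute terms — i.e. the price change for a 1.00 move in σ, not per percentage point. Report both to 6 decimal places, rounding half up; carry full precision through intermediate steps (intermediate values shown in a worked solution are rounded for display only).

price = 16.394459
ν = 30.866726

σ√T = 0.5753·√1.9435 = 0.802023
d₁ = (ln(S/K) + (r+σ²/2)T) / (σ√T) = (ln(57.97/69.9) + (0.0526+0.5753²/2)·1.9435) / 0.802023 = (-0.187140 + 0.423848) / 0.802023 = 0.295139
d₂ = d₁ − σ√T = 0.295139 − 0.802023 = -0.506884
e^{−rT} = e^{−0.0526·1.9435} = 0.902824
N(d₁) = 0.616056,  N(d₂) = 0.306118
Call price V = S·N(d₁) − K·e^{−rT}·N(d₂) = 35.712778 − 19.318318 = 16.394459
φ(d₁) = (1/√(2π))·e^{−d₁²/2} = 0.381940
ν = S·φ(d₁)·√T = 30.866726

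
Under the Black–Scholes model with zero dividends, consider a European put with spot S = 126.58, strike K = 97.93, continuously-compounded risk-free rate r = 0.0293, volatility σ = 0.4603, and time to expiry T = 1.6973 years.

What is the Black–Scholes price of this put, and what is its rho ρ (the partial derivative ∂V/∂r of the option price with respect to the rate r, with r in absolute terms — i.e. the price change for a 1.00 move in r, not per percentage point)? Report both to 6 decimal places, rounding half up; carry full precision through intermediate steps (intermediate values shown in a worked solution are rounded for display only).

σ√T = 0.4603·√1.6973 = 0.599681
d₁ = (ln(S/K) + (r+σ²/2)T) / (σ√T) = (ln(126.58/97.93) + (0.0293+0.4603²/2)·1.6973) / 0.599681 = (0.256622 + 0.229540) / 0.599681 = 0.810700
d₂ = d₁ − σ√T = 0.810700 − 0.599681 = 0.211019
e^{−rT} = e^{−0.0293·1.6973} = 0.951485
N(−d₁) = 0.208769,  N(−d₂) = 0.416436
Put price V = K·e^{−rT}·N(−d₂) − S·N(−d₁) = 38.803114 − 26.425994 = 12.377119
ρ = −K·T·e^{−rT}·N(−d₂) = -65.860525

price = 12.377119
ρ = -65.860525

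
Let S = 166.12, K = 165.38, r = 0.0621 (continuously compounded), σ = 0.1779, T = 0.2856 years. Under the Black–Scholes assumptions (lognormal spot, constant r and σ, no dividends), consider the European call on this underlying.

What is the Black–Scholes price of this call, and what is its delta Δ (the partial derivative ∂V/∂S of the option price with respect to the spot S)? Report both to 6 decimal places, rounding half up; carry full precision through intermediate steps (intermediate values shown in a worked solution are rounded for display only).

σ√T = 0.1779·√0.2856 = 0.095073
d₁ = (ln(S/K) + (r+σ²/2)T) / (σ√T) = (ln(166.12/165.38) + (0.0621+0.1779²/2)·0.2856) / 0.095073 = (0.004465 + 0.022255) / 0.095073 = 0.281046
d₂ = d₁ − σ√T = 0.281046 − 0.095073 = 0.185973
e^{−rT} = e^{−0.0621·0.2856} = 0.982421
N(d₁) = 0.610662,  N(d₂) = 0.573767
Call price V = S·N(d₁) − K·e^{−rT}·N(d₂) = 101.443219 − 93.221493 = 8.221726
Δ = N(d₁) = 0.610662

price = 8.221726
Δ = 0.610662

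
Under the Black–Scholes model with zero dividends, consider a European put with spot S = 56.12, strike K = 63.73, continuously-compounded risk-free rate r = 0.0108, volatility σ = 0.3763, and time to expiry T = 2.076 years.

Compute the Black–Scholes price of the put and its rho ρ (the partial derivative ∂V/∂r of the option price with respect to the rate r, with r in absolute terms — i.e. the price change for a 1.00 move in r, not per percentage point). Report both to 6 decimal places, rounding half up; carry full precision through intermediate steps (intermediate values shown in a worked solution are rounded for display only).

price = 15.981761
ρ = -87.813316

σ√T = 0.3763·√2.076 = 0.542185
d₁ = (ln(S/K) + (r+σ²/2)T) / (σ√T) = (ln(56.12/63.73) + (0.0108+0.3763²/2)·2.076) / 0.542185 = (-0.127163 + 0.169403) / 0.542185 = 0.077907
d₂ = d₁ − σ√T = 0.077907 − 0.542185 = -0.464278
e^{−rT} = e^{−0.0108·2.076} = 0.977829
N(−d₁) = 0.468951,  N(−d₂) = 0.678776
Put price V = K·e^{−rT}·N(−d₂) − S·N(−d₁) = 42.299285 − 26.317525 = 15.981761
ρ = −K·T·e^{−rT}·N(−d₂) = -87.813316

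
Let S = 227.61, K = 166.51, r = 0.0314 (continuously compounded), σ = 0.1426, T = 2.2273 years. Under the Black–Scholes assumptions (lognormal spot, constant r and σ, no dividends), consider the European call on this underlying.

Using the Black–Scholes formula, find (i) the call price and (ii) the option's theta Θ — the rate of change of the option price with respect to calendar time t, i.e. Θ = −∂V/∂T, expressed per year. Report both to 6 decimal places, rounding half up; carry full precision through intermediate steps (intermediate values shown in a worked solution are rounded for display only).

price = 72.919781
Θ = -5.362193

σ√T = 0.1426·√2.2273 = 0.212818
d₁ = (ln(S/K) + (r+σ²/2)T) / (σ√T) = (ln(227.61/166.51) + (0.0314+0.1426²/2)·2.2273) / 0.212818 = (0.312578 + 0.092583) / 0.212818 = 1.903790
d₂ = d₁ − σ√T = 1.903790 − 0.212818 = 1.690972
e^{−rT} = e^{−0.0314·2.2273} = 0.932452
N(d₁) = 0.971531,  N(d₂) = 0.954579
Call price V = S·N(d₁) − K·e^{−rT}·N(d₂) = 221.130225 − 148.210444 = 72.919781
φ(d₁) = (1/√(2π))·e^{−d₁²/2} = 0.065145
Θ = −S·φ(d₁)·σ/(2√T) − r·K·e^{−rT}·N(d₂) = −0.708385 − 4.653808 = -5.362193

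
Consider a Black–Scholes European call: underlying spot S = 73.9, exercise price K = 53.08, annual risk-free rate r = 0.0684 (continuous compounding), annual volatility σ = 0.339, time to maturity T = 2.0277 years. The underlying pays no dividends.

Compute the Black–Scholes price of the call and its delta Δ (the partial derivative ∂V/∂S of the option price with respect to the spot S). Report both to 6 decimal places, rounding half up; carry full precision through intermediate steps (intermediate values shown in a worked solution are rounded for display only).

price = 30.123658
Δ = 0.887662

σ√T = 0.339·√2.0277 = 0.482727
d₁ = (ln(S/K) + (r+σ²/2)T) / (σ√T) = (ln(73.9/53.08) + (0.0684+0.339²/2)·2.0277) / 0.482727 = (0.330913 + 0.255207) / 0.482727 = 1.214185
d₂ = d₁ − σ√T = 1.214185 − 0.482727 = 0.731458
e^{−rT} = e^{−0.0684·2.0277} = 0.870494
N(d₁) = 0.887662,  N(d₂) = 0.767750
Call price V = S·N(d₁) − K·e^{−rT}·N(d₂) = 65.598185 − 35.474527 = 30.123658
Δ = N(d₁) = 0.887662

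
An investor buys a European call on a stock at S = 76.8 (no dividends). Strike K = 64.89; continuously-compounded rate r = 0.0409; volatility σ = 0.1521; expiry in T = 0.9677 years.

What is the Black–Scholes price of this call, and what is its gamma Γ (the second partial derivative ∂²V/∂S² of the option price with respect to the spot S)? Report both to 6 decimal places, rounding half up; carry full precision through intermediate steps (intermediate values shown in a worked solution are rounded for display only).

price = 14.814866
Γ = 0.011861

σ√T = 0.1521·√0.9677 = 0.149623
d₁ = (ln(S/K) + (r+σ²/2)T) / (σ√T) = (ln(76.8/64.89) + (0.0409+0.1521²/2)·0.9677) / 0.149623 = (0.168511 + 0.050773) / 0.149623 = 1.465570
d₂ = d₁ − σ√T = 1.465570 − 0.149623 = 1.315947
e^{−rT} = e^{−0.0409·0.9677} = 0.961194
N(d₁) = 0.928617,  N(d₂) = 0.905904
Call price V = S·N(d₁) − K·e^{−rT}·N(d₂) = 71.317808 − 56.502942 = 14.814866
φ(d₁) = (1/√(2π))·e^{−d₁²/2} = 0.136301
Γ = φ(d₁) / (S·σ·√T) = 0.011861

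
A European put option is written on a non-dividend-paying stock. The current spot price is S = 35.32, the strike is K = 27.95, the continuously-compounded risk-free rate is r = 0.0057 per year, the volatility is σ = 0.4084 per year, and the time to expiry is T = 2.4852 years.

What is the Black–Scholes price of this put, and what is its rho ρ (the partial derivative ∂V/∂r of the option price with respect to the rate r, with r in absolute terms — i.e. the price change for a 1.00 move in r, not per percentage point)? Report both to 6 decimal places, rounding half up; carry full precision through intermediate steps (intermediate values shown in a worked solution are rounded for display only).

price = 4.615205
ρ = -32.505831

σ√T = 0.4084·√2.4852 = 0.643823
d₁ = (ln(S/K) + (r+σ²/2)T) / (σ√T) = (ln(35.32/27.95) + (0.0057+0.4084²/2)·2.4852) / 0.643823 = (0.234032 + 0.221420) / 0.643823 = 0.707418
d₂ = d₁ − σ√T = 0.707418 − 0.643823 = 0.063595
e^{−rT} = e^{−0.0057·2.4852} = 0.985934
N(−d₁) = 0.239653,  N(−d₂) = 0.474646
Put price V = K·e^{−rT}·N(−d₂) − S·N(−d₁) = 13.079765 − 8.464559 = 4.615205
ρ = −K·T·e^{−rT}·N(−d₂) = -32.505831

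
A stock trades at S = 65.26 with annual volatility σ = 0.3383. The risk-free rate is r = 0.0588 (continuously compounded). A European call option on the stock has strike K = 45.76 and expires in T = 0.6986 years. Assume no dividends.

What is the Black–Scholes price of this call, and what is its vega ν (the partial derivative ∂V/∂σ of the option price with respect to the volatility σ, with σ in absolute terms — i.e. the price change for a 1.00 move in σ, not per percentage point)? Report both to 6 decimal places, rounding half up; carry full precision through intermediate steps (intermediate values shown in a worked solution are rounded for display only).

σ√T = 0.3383·√0.6986 = 0.282759
d₁ = (ln(S/K) + (r+σ²/2)T) / (σ√T) = (ln(65.26/45.76) + (0.0588+0.3383²/2)·0.6986) / 0.282759 = (0.354969 + 0.081054) / 0.282759 = 1.542031
d₂ = d₁ − σ√T = 1.542031 − 0.282759 = 1.259272
e^{−rT} = e^{−0.0588·0.6986} = 0.959755
N(d₁) = 0.938467,  N(d₂) = 0.896034
Call price V = S·N(d₁) − K·e^{−rT}·N(d₂) = 61.244352 − 39.352349 = 21.892004
φ(d₁) = (1/√(2π))·e^{−d₁²/2} = 0.121497
ν = S·φ(d₁)·√T = 6.627137

price = 21.892004
ν = 6.627137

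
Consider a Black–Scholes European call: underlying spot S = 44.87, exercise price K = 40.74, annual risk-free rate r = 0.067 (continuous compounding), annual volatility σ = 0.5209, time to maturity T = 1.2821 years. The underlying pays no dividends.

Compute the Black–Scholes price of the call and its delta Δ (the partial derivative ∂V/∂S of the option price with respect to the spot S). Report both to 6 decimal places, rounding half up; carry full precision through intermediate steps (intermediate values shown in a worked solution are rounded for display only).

σ√T = 0.5209·√1.2821 = 0.589814
d₁ = (ln(S/K) + (r+σ²/2)T) / (σ√T) = (ln(44.87/40.74) + (0.067+0.5209²/2)·1.2821) / 0.589814 = (0.096559 + 0.259841) / 0.589814 = 0.604258
d₂ = d₁ − σ√T = 0.604258 − 0.589814 = 0.014444
e^{−rT} = e^{−0.067·1.2821} = 0.917685
N(d₁) = 0.727164,  N(d₂) = 0.505762
Call price V = S·N(d₁) − K·e^{−rT}·N(d₂) = 32.627850 − 18.908675 = 13.719174
Δ = N(d₁) = 0.727164

price = 13.719174
Δ = 0.727164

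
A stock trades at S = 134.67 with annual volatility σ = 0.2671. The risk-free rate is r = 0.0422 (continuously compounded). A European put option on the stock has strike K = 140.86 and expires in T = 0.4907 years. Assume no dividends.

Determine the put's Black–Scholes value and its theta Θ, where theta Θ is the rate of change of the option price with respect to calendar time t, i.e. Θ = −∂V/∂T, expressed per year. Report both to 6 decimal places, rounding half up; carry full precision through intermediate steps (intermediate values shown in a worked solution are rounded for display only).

price = 11.897098
Θ = -6.811035

σ√T = 0.2671·√0.4907 = 0.187104
d₁ = (ln(S/K) + (r+σ²/2)T) / (σ√T) = (ln(134.67/140.86) + (0.0422+0.2671²/2)·0.4907) / 0.187104 = (-0.044939 + 0.038211) / 0.187104 = -0.035957
d₂ = d₁ − σ√T = -0.035957 − 0.187104 = -0.223061
e^{−rT} = e^{−0.0422·0.4907} = 0.979505
N(−d₁) = 0.514342,  N(−d₂) = 0.588256
Put price V = K·e^{−rT}·N(−d₂) − S·N(−d₁) = 81.163511 − 69.266413 = 11.897098
φ(d₁) = (1/√(2π))·e^{−d₁²/2} = 0.398684
Θ = −S·φ(d₁)·σ/(2√T) + r·K·e^{−rT}·N(−d₂) = −10.236136 + 3.425100 = -6.811035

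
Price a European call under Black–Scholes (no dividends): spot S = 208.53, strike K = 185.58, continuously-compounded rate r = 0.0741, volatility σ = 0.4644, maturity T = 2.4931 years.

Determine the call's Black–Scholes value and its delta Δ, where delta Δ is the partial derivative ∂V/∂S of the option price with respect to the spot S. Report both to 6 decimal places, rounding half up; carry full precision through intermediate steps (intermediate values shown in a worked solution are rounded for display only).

σ√T = 0.4644·√2.4931 = 0.733267
d₁ = (ln(S/K) + (r+σ²/2)T) / (σ√T) = (ln(208.53/185.58) + (0.0741+0.4644²/2)·2.4931) / 0.733267 = (0.116597 + 0.453579) / 0.733267 = 0.777583
d₂ = d₁ − σ√T = 0.777583 − 0.733267 = 0.044316
e^{−rT} = e^{−0.0741·2.4931} = 0.831321
N(d₁) = 0.781593,  N(d₂) = 0.517674
Call price V = S·N(d₁) − K·e^{−rT}·N(d₂) = 162.985485 − 79.864962 = 83.120523
Δ = N(d₁) = 0.781593

price = 83.120523
Δ = 0.781593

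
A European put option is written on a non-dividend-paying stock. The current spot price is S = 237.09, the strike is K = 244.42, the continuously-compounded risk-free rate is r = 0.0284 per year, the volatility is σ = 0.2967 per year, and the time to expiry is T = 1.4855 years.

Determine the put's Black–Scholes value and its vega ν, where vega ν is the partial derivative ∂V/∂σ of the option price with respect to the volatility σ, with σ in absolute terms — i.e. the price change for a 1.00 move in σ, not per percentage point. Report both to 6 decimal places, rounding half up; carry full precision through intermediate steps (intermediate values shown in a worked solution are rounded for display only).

σ√T = 0.2967·√1.4855 = 0.361621
d₁ = (ln(S/K) + (r+σ²/2)T) / (σ√T) = (ln(237.09/244.42) + (0.0284+0.2967²/2)·1.4855) / 0.361621 = (-0.030448 + 0.107573) / 0.361621 = 0.213275
d₂ = d₁ − σ√T = 0.213275 − 0.361621 = -0.148346
e^{−rT} = e^{−0.0284·1.4855} = 0.958689
N(−d₁) = 0.415556,  N(−d₂) = 0.558965
Put price V = K·e^{−rT}·N(−d₂) − S·N(−d₁) = 130.978286 − 98.524192 = 32.454094
φ(d₁) = (1/√(2π))·e^{−d₁²/2} = 0.389971
ν = S·φ(d₁)·√T = 112.689223

price = 32.454094
ν = 112.689223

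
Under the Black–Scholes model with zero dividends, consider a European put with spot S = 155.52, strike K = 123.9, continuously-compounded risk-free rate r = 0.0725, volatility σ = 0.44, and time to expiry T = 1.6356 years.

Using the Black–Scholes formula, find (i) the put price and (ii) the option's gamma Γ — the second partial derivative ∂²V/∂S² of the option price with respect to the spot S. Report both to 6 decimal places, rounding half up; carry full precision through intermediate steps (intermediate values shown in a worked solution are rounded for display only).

price = 11.866651
Γ = 0.003051

σ√T = 0.44·√1.6356 = 0.562719
d₁ = (ln(S/K) + (r+σ²/2)T) / (σ√T) = (ln(155.52/123.9) + (0.0725+0.44²/2)·1.6356) / 0.562719 = (0.227300 + 0.276907) / 0.562719 = 0.896019
d₂ = d₁ − σ√T = 0.896019 − 0.562719 = 0.333301
e^{−rT} = e^{−0.0725·1.6356} = 0.888180
N(−d₁) = 0.185121,  N(−d₂) = 0.369454
Put price V = K·e^{−rT}·N(−d₂) − S·N(−d₁) = 40.656708 − 28.790057 = 11.866651
φ(d₁) = (1/√(2π))·e^{−d₁²/2} = 0.267038
Γ = φ(d₁) / (S·σ·√T) = 0.003051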